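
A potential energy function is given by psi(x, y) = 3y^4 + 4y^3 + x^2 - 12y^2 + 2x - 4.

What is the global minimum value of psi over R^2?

-37

psi(x,y) separates as P(x) + Q(y) − 4, so its minimum is min P + min Q − 4.
P'(x) = 2x + 2 vanishes at x ∈ {-1}; Q'(y) = 12y(y - 1)(y + 2) vanishes at y ∈ {-2, 0, 1}.
Local minima of P (where P''>0): P(-1)=-1. Local minima of Q: Q(-2)=-32, Q(1)=-5.
So the global minimum of psi is P(-1) + Q(-2) − 4 = -1 − 32 − 4 = -37, attained at (-1, -2).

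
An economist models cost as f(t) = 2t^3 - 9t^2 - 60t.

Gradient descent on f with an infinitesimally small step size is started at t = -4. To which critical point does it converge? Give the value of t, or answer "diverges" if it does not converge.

diverges

f'(t) = 6(t - 5)(t + 2), so f'(-4) = 108.
Gradient descent moves in the -f' direction, i.e. t is decreasing.
There is no critical point below t=-4, and f' keeps the same sign, so the iterate runs off to −∞.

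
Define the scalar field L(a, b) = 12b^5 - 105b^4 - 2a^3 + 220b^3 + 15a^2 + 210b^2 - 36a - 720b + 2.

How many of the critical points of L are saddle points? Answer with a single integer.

L separates as a function of a plus a function of b, so ∇L=0 decouples.
∂L/∂a = -6(a - 3)(a - 2) = 0 at a ∈ {2, 3}; ∂L/∂b = 60(b - 4)(b - 3)(b - 1)(b + 1) = 0 at b ∈ {-1, 1, 3, 4}.
The Hessian is diagonal: diag(L_aa, L_bb). Second derivatives: L_aa(2)=6, L_aa(3)=-6; L_bb(-1)=-2400, L_bb(1)=720, L_bb(3)=-480, L_bb(4)=900.
Saddle points occur where the two diagonal entries have opposite signs: (2, -1), (2, 3), (3, 1), (3, 4). Count: 4.

4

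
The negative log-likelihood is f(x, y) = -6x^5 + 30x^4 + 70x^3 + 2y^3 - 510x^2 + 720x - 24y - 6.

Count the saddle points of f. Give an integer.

f separates as a function of x plus a function of y, so ∇f=0 decouples.
∂f/∂x = -30(x - 4)(x - 2)(x - 1)(x + 3) = 0 at x ∈ {-3, 1, 2, 4}; ∂f/∂y = 6(y - 2)(y + 2) = 0 at y ∈ {-2, 2}.
The Hessian is diagonal: diag(f_xx, f_yy). Second derivatives: f_xx(-3)=4200, f_xx(1)=-360, f_xx(2)=300, f_xx(4)=-1260; f_yy(-2)=-24, f_yy(2)=24.
Saddle points occur where the two diagonal entries have opposite signs: (-3, -2), (1, 2), (2, -2), (4, 2). Count: 4.

4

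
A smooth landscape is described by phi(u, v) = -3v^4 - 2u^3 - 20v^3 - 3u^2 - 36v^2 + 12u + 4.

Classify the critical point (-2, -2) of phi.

The mixed partial ∂²phi/∂u∂v is 0, so the Hessian at any point is diag(phi_uu, phi_vv) = diag(-6(2u + 1), -12(3v^2 + 10v + 6)).
At (-2, -2): H = diag(18, 24).
Both eigenvalues are positive, so H is positive definite: a local minimum.

local minimum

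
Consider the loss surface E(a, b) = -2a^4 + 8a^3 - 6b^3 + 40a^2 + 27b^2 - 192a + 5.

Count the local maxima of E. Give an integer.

E separates as a function of a plus a function of b, so ∇E=0 decouples.
∂E/∂a = -8(a - 4)(a - 2)(a + 3) = 0 at a ∈ {-3, 2, 4}; ∂E/∂b = -18b(b - 3) = 0 at b ∈ {0, 3}.
The Hessian is diagonal: diag(E_aa, E_bb). Second derivatives: E_aa(-3)=-280, E_aa(2)=80, E_aa(4)=-112; E_bb(0)=54, E_bb(3)=-54.
Local maxima occur where both diagonal entries negative: (-3, 3), (4, 3). Count: 2.

2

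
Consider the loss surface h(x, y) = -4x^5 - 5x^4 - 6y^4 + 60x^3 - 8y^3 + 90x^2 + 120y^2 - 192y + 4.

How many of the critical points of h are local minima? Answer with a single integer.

2

h separates as a function of x plus a function of y, so ∇h=0 decouples.
∂h/∂x = -20x(x - 3)(x + 1)(x + 3) = 0 at x ∈ {-3, -1, 0, 3}; ∂h/∂y = -24(y - 2)(y - 1)(y + 4) = 0 at y ∈ {-4, 1, 2}.
The Hessian is diagonal: diag(h_xx, h_yy). Second derivatives: h_xx(-3)=720, h_xx(-1)=-160, h_xx(0)=180, h_xx(3)=-1440; h_yy(-4)=-720, h_yy(1)=120, h_yy(2)=-144.
Local minima occur where both diagonal entries positive: (-3, 1), (0, 1). Count: 2.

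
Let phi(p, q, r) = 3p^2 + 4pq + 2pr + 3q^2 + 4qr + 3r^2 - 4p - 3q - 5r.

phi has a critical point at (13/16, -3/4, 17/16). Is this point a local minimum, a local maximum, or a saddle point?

local minimum

The Hessian is constant: H = [[6, 4, 2], [4, 6, 4], [2, 4, 6]].
Leading principal minors: Δ₁ = 6, Δ₂ = 20, Δ₃ = 64.
All leading minors are positive, so H is positive definite: a local minimum.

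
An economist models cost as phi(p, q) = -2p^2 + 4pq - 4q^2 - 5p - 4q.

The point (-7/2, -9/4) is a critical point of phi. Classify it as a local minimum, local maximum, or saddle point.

The Hessian of phi is constant: H = [[-4, 4], [4, -8]].
det(H) = (-4)·(-8) − 4² = 16.
det(H) > 0 and tr(H) = -12 < 0, so H is negative definite and the point is a local maximum.

local maximum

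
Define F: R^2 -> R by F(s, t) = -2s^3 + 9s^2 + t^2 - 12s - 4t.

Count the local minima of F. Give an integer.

1

F separates as a function of s plus a function of t, so ∇F=0 decouples.
∂F/∂s = -6(s - 2)(s - 1) = 0 at s ∈ {1, 2}; ∂F/∂t = 2(t - 2) = 0 at t ∈ {2}.
The Hessian is diagonal: diag(F_ss, F_tt). Second derivatives: F_ss(1)=6, F_ss(2)=-6; F_tt(2)=2.
Local minima occur where both diagonal entries positive: (1, 2). Count: 1.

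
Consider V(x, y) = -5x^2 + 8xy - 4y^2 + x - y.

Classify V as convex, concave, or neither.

V is quadratic, so its Hessian is the constant matrix H = [[-10, 8], [8, -8]].
det(H) = 16, tr(H) = -18.
det(H) > 0 and tr(H) < 0, so H is negative definite everywhere: concave.

concave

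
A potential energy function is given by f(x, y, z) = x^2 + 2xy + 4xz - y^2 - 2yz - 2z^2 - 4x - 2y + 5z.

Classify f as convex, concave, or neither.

neither

f is quadratic, so its Hessian is the constant matrix H = [[2, 2, 4], [2, -2, -2], [4, -2, -4]].
Leading principal minors: 2, -8, 24.
Neither pattern holds ⇒ H is indefinite ⇒ neither convex nor concave.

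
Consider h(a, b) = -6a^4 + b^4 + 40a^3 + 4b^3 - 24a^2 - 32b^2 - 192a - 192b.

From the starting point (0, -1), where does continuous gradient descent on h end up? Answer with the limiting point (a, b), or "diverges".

(2, 4)

h is separable, so gradient descent decouples: a follows -∂h/∂a, b follows -∂h/∂b.
∂h/∂a = -24(a - 4)(a - 2)(a + 1); at a=0 this is -192, so a increases.
∂h/∂b = 4(b - 4)(b + 3)(b + 4); at b=-1 this is -120, so b increases.
a converges to its nearest critical value 2 (a local min of the a-part); b converges to 4. The iterate converges to (2, 4).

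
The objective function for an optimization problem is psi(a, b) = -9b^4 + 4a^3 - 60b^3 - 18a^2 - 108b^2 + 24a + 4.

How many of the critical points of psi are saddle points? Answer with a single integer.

psi separates as a function of a plus a function of b, so ∇psi=0 decouples.
∂psi/∂a = 12(a - 2)(a - 1) = 0 at a ∈ {1, 2}; ∂psi/∂b = -36b(b + 2)(b + 3) = 0 at b ∈ {-3, -2, 0}.
The Hessian is diagonal: diag(psi_aa, psi_bb). Second derivatives: psi_aa(1)=-12, psi_aa(2)=12; psi_bb(-3)=-108, psi_bb(-2)=72, psi_bb(0)=-216.
Saddle points occur where the two diagonal entries have opposite signs: (1, -2), (2, -3), (2, 0). Count: 3.

3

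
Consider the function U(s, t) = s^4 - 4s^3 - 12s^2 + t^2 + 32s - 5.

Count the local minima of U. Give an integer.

U separates as a function of s plus a function of t, so ∇U=0 decouples.
∂U/∂s = 4(s - 4)(s - 1)(s + 2) = 0 at s ∈ {-2, 1, 4}; ∂U/∂t = 2t = 0 at t ∈ {0}.
The Hessian is diagonal: diag(U_ss, U_tt). Second derivatives: U_ss(-2)=72, U_ss(1)=-36, U_ss(4)=72; U_tt(0)=2.
Local minima occur where both diagonal entries positive: (-2, 0), (4, 0). Count: 2.

2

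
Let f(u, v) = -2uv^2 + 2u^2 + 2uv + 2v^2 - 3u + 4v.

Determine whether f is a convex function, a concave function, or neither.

neither

The term -2uv^2 is cubic, so the Hessian is not constant.
∂²f/∂v² = -4u + 4, which takes both signs as u varies (negative for sufficiently large u). A diagonal entry of the Hessian changing sign means the Hessian is neither positive- nor negative-semidefinite on all of R^2.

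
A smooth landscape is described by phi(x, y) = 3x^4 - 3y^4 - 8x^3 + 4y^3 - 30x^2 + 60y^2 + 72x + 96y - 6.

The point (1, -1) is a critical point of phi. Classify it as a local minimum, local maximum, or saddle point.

saddle point

The mixed partial ∂²phi/∂x∂y is 0, so the Hessian at any point is diag(phi_xx, phi_yy) = diag(12(3x^2 - 4x - 5), 12(-3y^2 + 2y + 10)).
At (1, -1): H = diag(-72, 60).
The eigenvalues have opposite signs, so H is indefinite: a saddle point.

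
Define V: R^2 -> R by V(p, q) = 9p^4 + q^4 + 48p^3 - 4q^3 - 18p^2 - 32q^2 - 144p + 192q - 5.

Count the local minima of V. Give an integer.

4

V separates as a function of p plus a function of q, so ∇V=0 decouples.
∂V/∂p = 36(p - 1)(p + 1)(p + 4) = 0 at p ∈ {-4, -1, 1}; ∂V/∂q = 4(q - 4)(q - 3)(q + 4) = 0 at q ∈ {-4, 3, 4}.
The Hessian is diagonal: diag(V_pp, V_qq). Second derivatives: V_pp(-4)=540, V_pp(-1)=-216, V_pp(1)=360; V_qq(-4)=224, V_qq(3)=-28, V_qq(4)=32.
Local minima occur where both diagonal entries positive: (-4, -4), (-4, 4), (1, -4), (1, 4). Count: 4.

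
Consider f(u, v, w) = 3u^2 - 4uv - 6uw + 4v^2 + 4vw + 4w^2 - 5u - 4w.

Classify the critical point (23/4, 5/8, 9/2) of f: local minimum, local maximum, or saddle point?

local minimum

The Hessian is constant: H = [[6, -4, -6], [-4, 8, 4], [-6, 4, 8]].
Leading principal minors: Δ₁ = 6, Δ₂ = 32, Δ₃ = 64.
All leading minors are positive, so H is positive definite: a local minimum.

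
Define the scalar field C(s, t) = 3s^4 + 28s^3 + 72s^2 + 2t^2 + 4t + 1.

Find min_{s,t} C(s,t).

C(s,t) separates as P(s) + Q(t) + 1, so its minimum is min P + min Q + 1.
P'(s) = 12s(s + 3)(s + 4) vanishes at s ∈ {-4, -3, 0}; Q'(t) = 4(t + 1) vanishes at t ∈ {-1}.
Local minima of P (where P''>0): P(-4)=128, P(0)=0. Local minima of Q: Q(-1)=-2.
So the global minimum of C is P(0) + Q(-1) + 1 = 0 − 2 + 1 = -1, attained at (0, -1).

-1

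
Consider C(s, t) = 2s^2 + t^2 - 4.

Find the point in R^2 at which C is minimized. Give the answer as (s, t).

C(s,t) separates as P(s) + Q(t) − 4, so its minimum is min P + min Q − 4.
P'(s) = 4s vanishes at s ∈ {0}; Q'(t) = 2t vanishes at t ∈ {0}.
Local minima of P (where P''>0): P(0)=0. Local minima of Q: Q(0)=0.
So the global minimum of C is P(0) + Q(0) − 4 = 0 + 0 − 4 = -4, attained at (0, 0).

(0, 0)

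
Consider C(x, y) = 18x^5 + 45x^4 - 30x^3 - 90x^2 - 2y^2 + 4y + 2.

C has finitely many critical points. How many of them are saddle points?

2

C separates as a function of x plus a function of y, so ∇C=0 decouples.
∂C/∂x = 90x(x - 1)(x + 1)(x + 2) = 0 at x ∈ {-2, -1, 0, 1}; ∂C/∂y = -4(y - 1) = 0 at y ∈ {1}.
The Hessian is diagonal: diag(C_xx, C_yy). Second derivatives: C_xx(-2)=-540, C_xx(-1)=180, C_xx(0)=-180, C_xx(1)=540; C_yy(1)=-4.
Saddle points occur where the two diagonal entries have opposite signs: (-1, 1), (1, 1). Count: 2.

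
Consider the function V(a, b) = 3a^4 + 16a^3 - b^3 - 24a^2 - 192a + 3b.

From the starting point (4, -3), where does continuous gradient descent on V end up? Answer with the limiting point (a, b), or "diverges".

V is separable, so gradient descent decouples: a follows -∂V/∂a, b follows -∂V/∂b.
∂V/∂a = 12(a - 2)(a + 2)(a + 4); at a=4 this is 1152, so a decreases.
∂V/∂b = -3(b - 1)(b + 1); at b=-3 this is -24, so b increases.
a converges to its nearest critical value 2 (a local min of the a-part); b converges to -1. The iterate converges to (2, -1).

(2, -1)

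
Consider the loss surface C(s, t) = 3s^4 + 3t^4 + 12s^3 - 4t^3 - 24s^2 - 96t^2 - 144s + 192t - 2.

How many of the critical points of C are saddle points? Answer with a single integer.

4

C separates as a function of s plus a function of t, so ∇C=0 decouples.
∂C/∂s = 12(s - 2)(s + 2)(s + 3) = 0 at s ∈ {-3, -2, 2}; ∂C/∂t = 12(t - 4)(t - 1)(t + 4) = 0 at t ∈ {-4, 1, 4}.
The Hessian is diagonal: diag(C_ss, C_tt). Second derivatives: C_ss(-3)=60, C_ss(-2)=-48, C_ss(2)=240; C_tt(-4)=480, C_tt(1)=-180, C_tt(4)=288.
Saddle points occur where the two diagonal entries have opposite signs: (-3, 1), (-2, -4), (-2, 4), (2, 1). Count: 4.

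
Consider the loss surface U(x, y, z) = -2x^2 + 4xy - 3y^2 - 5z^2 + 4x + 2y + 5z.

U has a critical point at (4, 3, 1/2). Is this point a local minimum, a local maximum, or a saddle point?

local maximum

The Hessian is constant: H = [[-4, 4, 0], [4, -6, 0], [0, 0, -10]].
Leading principal minors: Δ₁ = -4, Δ₂ = 8, Δ₃ = -80.
The minors alternate sign starting negative (−, +, −), so H is negative definite: a local maximum.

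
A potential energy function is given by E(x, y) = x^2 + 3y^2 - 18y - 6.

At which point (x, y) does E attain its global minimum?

(0, 3)

E(x,y) separates as P(x) + Q(y) − 6, so its minimum is min P + min Q − 6.
P'(x) = 2x vanishes at x ∈ {0}; Q'(y) = 6y - 18 vanishes at y ∈ {3}.
Local minima of P (where P''>0): P(0)=0. Local minima of Q: Q(3)=-27.
So the global minimum of E is P(0) + Q(3) − 6 = 0 − 27 − 6 = -33, attained at (0, 3).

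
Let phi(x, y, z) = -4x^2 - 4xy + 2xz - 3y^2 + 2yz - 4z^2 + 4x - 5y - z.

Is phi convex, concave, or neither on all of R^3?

concave

phi is quadratic, so its Hessian is the constant matrix H = [[-8, -4, 2], [-4, -6, 2], [2, 2, -8]].
Leading principal minors: -8, 32, -232.
Signs alternate −, +, − ⇒ H ≺ 0 ⇒ concave.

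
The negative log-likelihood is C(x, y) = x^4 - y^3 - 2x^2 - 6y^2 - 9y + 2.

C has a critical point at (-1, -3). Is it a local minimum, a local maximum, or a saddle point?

The mixed partial ∂²C/∂x∂y is 0, so the Hessian at any point is diag(C_xx, C_yy) = diag(4(3x^2 - 1), -6(y + 2)).
At (-1, -3): H = diag(8, 6).
Both eigenvalues are positive, so H is positive definite: a local minimum.

local minimum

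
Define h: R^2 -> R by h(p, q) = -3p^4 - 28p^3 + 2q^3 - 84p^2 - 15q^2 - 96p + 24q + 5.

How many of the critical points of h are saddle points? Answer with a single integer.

h separates as a function of p plus a function of q, so ∇h=0 decouples.
∂h/∂p = -12(p + 1)(p + 2)(p + 4) = 0 at p ∈ {-4, -2, -1}; ∂h/∂q = 6(q - 4)(q - 1) = 0 at q ∈ {1, 4}.
The Hessian is diagonal: diag(h_pp, h_qq). Second derivatives: h_pp(-4)=-72, h_pp(-2)=24, h_pp(-1)=-36; h_qq(1)=-18, h_qq(4)=18.
Saddle points occur where the two diagonal entries have opposite signs: (-4, 4), (-2, 1), (-1, 4). Count: 3.

3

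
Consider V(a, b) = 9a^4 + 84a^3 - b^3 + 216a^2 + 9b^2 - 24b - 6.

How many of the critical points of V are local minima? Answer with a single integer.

2

V separates as a function of a plus a function of b, so ∇V=0 decouples.
∂V/∂a = 36a(a + 3)(a + 4) = 0 at a ∈ {-4, -3, 0}; ∂V/∂b = -3(b - 4)(b - 2) = 0 at b ∈ {2, 4}.
The Hessian is diagonal: diag(V_aa, V_bb). Second derivatives: V_aa(-4)=144, V_aa(-3)=-108, V_aa(0)=432; V_bb(2)=6, V_bb(4)=-6.
Local minima occur where both diagonal entries positive: (-4, 2), (0, 2). Count: 2.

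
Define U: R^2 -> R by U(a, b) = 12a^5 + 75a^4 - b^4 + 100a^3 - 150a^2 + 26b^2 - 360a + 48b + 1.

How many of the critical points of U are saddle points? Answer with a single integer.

6

U separates as a function of a plus a function of b, so ∇U=0 decouples.
∂U/∂a = 60(a - 1)(a + 1)(a + 2)(a + 3) = 0 at a ∈ {-3, -2, -1, 1}; ∂U/∂b = -4(b - 4)(b + 1)(b + 3) = 0 at b ∈ {-3, -1, 4}.
The Hessian is diagonal: diag(U_aa, U_bb). Second derivatives: U_aa(-3)=-480, U_aa(-2)=180, U_aa(-1)=-240, U_aa(1)=1440; U_bb(-3)=-56, U_bb(-1)=40, U_bb(4)=-140.
Saddle points occur where the two diagonal entries have opposite signs: (-3, -1), (-2, -3), (-2, 4), (-1, -1), (1, -3), (1, 4). Count: 6.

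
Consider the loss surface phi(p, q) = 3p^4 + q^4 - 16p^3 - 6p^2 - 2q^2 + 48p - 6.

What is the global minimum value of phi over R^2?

-167

phi(p,q) separates as A(p) + B(q) − 6, so its minimum is min A + min B − 6.
A'(p) = 12(p - 4)(p - 1)(p + 1) vanishes at p ∈ {-1, 1, 4}; B'(q) = 4q(q - 1)(q + 1) vanishes at q ∈ {-1, 0, 1}.
Local minima of A (where A''>0): A(-1)=-35, A(4)=-160. Local minima of B: B(-1)=-1, B(1)=-1.
So the global minimum of phi is A(4) + B(-1) − 6 = -160 − 1 − 6 = -167, attained at (4, -1).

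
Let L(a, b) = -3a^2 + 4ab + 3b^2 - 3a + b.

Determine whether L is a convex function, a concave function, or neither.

neither

L is quadratic, so its Hessian is the constant matrix H = [[-6, 4], [4, 6]].
det(H) = -52, tr(H) = 0.
det(H) < 0, so H is indefinite: neither convex nor concave.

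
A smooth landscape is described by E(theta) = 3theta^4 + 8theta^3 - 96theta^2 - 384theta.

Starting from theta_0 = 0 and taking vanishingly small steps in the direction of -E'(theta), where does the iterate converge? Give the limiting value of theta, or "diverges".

4

E'(theta) = 12(theta - 4)(theta + 2)(theta + 4), so E'(0) = -384.
Gradient descent moves in the -E' direction, i.e. theta is increasing.
The nearest critical point in that direction is theta = 4, where E'' = 576 > 0 (a local minimum). The iterate converges there.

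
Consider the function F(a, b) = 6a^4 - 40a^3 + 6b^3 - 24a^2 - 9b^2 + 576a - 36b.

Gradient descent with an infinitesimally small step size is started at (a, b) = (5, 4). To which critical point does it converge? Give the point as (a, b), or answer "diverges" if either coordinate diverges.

(4, 2)

F is separable, so gradient descent decouples: a follows -∂F/∂a, b follows -∂F/∂b.
∂F/∂a = 24(a - 4)(a - 3)(a + 2); at a=5 this is 336, so a decreases.
∂F/∂b = 18(b - 2)(b + 1); at b=4 this is 180, so b decreases.
a converges to its nearest critical value 4 (a local min of the a-part); b converges to 2. The iterate converges to (4, 2).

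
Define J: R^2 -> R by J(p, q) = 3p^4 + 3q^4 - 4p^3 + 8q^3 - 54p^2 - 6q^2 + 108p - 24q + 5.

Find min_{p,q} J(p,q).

-473

J(p,q) separates as A(p) + B(q) + 5, so its minimum is min A + min B + 5.
A'(p) = 12(p - 3)(p - 1)(p + 3) vanishes at p ∈ {-3, 1, 3}; B'(q) = 12(q - 1)(q + 1)(q + 2) vanishes at q ∈ {-2, -1, 1}.
Local minima of A (where A''>0): A(-3)=-459, A(3)=-27. Local minima of B: B(-2)=8, B(1)=-19.
So the global minimum of J is A(-3) + B(1) + 5 = -459 − 19 + 5 = -473, attained at (-3, 1).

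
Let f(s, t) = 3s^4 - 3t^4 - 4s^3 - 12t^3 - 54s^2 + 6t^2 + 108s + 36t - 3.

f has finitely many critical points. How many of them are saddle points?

f separates as a function of s plus a function of t, so ∇f=0 decouples.
∂f/∂s = 12(s - 3)(s - 1)(s + 3) = 0 at s ∈ {-3, 1, 3}; ∂f/∂t = -12(t - 1)(t + 1)(t + 3) = 0 at t ∈ {-3, -1, 1}.
The Hessian is diagonal: diag(f_ss, f_tt). Second derivatives: f_ss(-3)=288, f_ss(1)=-96, f_ss(3)=144; f_tt(-3)=-96, f_tt(-1)=48, f_tt(1)=-96.
Saddle points occur where the two diagonal entries have opposite signs: (-3, -3), (-3, 1), (1, -1), (3, -3), (3, 1). Count: 5.

5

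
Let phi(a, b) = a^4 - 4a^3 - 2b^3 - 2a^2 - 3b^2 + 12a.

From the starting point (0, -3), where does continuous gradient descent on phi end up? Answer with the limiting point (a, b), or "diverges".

phi is separable, so gradient descent decouples: a follows -∂phi/∂a, b follows -∂phi/∂b.
∂phi/∂a = 4(a - 3)(a - 1)(a + 1); at a=0 this is 12, so a decreases.
∂phi/∂b = -6b(b + 1); at b=-3 this is -36, so b increases.
a converges to its nearest critical value -1 (a local min of the a-part); b converges to -1. The iterate converges to (-1, -1).

(-1, -1)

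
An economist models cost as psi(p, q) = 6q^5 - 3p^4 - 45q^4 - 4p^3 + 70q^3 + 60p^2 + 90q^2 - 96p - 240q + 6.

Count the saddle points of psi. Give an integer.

psi separates as a function of p plus a function of q, so ∇psi=0 decouples.
∂psi/∂p = -12(p - 2)(p - 1)(p + 4) = 0 at p ∈ {-4, 1, 2}; ∂psi/∂q = 30(q - 4)(q - 2)(q - 1)(q + 1) = 0 at q ∈ {-1, 1, 2, 4}.
The Hessian is diagonal: diag(psi_pp, psi_qq). Second derivatives: psi_pp(-4)=-360, psi_pp(1)=60, psi_pp(2)=-72; psi_qq(-1)=-900, psi_qq(1)=180, psi_qq(2)=-180, psi_qq(4)=900.
Saddle points occur where the two diagonal entries have opposite signs: (-4, 1), (-4, 4), (1, -1), (1, 2), (2, 1), (2, 4). Count: 6.

6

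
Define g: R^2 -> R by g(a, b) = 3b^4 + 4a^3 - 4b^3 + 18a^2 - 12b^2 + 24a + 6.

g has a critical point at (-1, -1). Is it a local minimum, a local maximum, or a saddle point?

local minimum

The mixed partial ∂²g/∂a∂b is 0, so the Hessian at any point is diag(g_aa, g_bb) = diag(12(2a + 3), 12(3b^2 - 2b - 2)).
At (-1, -1): H = diag(12, 36).
Both eigenvalues are positive, so H is positive definite: a local minimum.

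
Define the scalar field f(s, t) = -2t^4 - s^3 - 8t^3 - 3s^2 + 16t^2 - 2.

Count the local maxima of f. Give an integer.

2

f separates as a function of s plus a function of t, so ∇f=0 decouples.
∂f/∂s = -3s(s + 2) = 0 at s ∈ {-2, 0}; ∂f/∂t = -8t(t - 1)(t + 4) = 0 at t ∈ {-4, 0, 1}.
The Hessian is diagonal: diag(f_ss, f_tt). Second derivatives: f_ss(-2)=6, f_ss(0)=-6; f_tt(-4)=-160, f_tt(0)=32, f_tt(1)=-40.
Local maxima occur where both diagonal entries negative: (0, -4), (0, 1). Count: 2.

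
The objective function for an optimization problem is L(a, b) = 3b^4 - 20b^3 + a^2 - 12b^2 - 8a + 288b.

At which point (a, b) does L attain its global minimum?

L(a,b) separates as P(a) + Q(b), so its minimum is min P + min Q.
P'(a) = 2a - 8 vanishes at a ∈ {4}; Q'(b) = 12(b - 4)(b - 3)(b + 2) vanishes at b ∈ {-2, 3, 4}.
Local minima of P (where P''>0): P(4)=-16. Local minima of Q: Q(-2)=-416, Q(4)=448.
So the global minimum of L is P(4) + Q(-2) = -16 − 416 = -432, attained at (4, -2).

(4, -2)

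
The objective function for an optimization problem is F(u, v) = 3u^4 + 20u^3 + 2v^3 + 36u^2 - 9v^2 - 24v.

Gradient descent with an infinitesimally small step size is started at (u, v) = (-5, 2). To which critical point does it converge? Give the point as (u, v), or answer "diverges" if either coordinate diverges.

F is separable, so gradient descent decouples: u follows -∂F/∂u, v follows -∂F/∂v.
∂F/∂u = 12u(u + 2)(u + 3); at u=-5 this is -360, so u increases.
∂F/∂v = 6(v - 4)(v + 1); at v=2 this is -36, so v increases.
u converges to its nearest critical value -3 (a local min of the u-part); v converges to 4. The iterate converges to (-3, 4).

(-3, 4)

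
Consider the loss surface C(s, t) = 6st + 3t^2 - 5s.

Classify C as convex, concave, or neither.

C is quadratic, so its Hessian is the constant matrix H = [[0, 6], [6, 6]].
det(H) = -36, tr(H) = 6.
det(H) < 0, so H is indefinite: neither convex nor concave.

neither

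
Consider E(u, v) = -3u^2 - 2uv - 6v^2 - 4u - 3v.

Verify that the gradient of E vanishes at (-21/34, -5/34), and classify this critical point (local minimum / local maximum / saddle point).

local maximum

∇E = (-6u - 2v - 4, -2u - 12v - 3); substituting (-21/34, -5/34) gives ∇E = (0, 0), so (-21/34, -5/34) is indeed a critical point.
The Hessian of E is constant: H = [[-6, -2], [-2, -12]].
det(H) = (-6)·(-12) − (-2)² = 68.
det(H) > 0 and tr(H) = -18 < 0, so H is negative definite and the point is a local maximum.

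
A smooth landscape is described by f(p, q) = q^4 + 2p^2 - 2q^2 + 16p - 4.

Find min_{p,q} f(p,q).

-37

f(p,q) separates as A(p) + B(q) − 4, so its minimum is min A + min B − 4.
A'(p) = 4p + 16 vanishes at p ∈ {-4}; B'(q) = 4q(q - 1)(q + 1) vanishes at q ∈ {-1, 0, 1}.
Local minima of A (where A''>0): A(-4)=-32. Local minima of B: B(-1)=-1, B(1)=-1.
So the global minimum of f is A(-4) + B(-1) − 4 = -32 − 1 − 4 = -37, attained at (-4, -1).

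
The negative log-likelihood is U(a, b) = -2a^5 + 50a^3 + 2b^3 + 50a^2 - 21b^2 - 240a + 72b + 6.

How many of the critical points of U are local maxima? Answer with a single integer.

U separates as a function of a plus a function of b, so ∇U=0 decouples.
∂U/∂a = -10(a - 4)(a - 1)(a + 2)(a + 3) = 0 at a ∈ {-3, -2, 1, 4}; ∂U/∂b = 6(b - 4)(b - 3) = 0 at b ∈ {3, 4}.
The Hessian is diagonal: diag(U_aa, U_bb). Second derivatives: U_aa(-3)=280, U_aa(-2)=-180, U_aa(1)=360, U_aa(4)=-1260; U_bb(3)=-6, U_bb(4)=6.
Local maxima occur where both diagonal entries negative: (-2, 3), (4, 3). Count: 2.

2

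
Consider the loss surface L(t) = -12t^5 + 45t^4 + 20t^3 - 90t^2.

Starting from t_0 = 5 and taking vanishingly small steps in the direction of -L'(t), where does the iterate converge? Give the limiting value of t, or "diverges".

L'(t) = -60t(t - 3)(t - 1)(t + 1), so L'(5) = -14400.
Gradient descent moves in the -L' direction, i.e. t is increasing.
There is no critical point above t=5, and L' keeps the same sign, so the iterate runs off to +∞.

diverges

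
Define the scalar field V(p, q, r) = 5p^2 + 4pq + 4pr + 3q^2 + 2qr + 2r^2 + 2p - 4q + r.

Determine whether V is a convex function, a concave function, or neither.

V is quadratic, so its Hessian is the constant matrix H = [[10, 4, 4], [4, 6, 2], [4, 2, 4]].
Leading principal minors: 10, 44, 104.
All positive ⇒ H ≻ 0 ⇒ convex.

convex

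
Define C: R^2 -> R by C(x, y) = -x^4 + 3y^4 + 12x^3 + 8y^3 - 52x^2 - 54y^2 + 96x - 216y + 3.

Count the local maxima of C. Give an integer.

C separates as a function of x plus a function of y, so ∇C=0 decouples.
∂C/∂x = -4(x - 4)(x - 3)(x - 2) = 0 at x ∈ {2, 3, 4}; ∂C/∂y = 12(y - 3)(y + 2)(y + 3) = 0 at y ∈ {-3, -2, 3}.
The Hessian is diagonal: diag(C_xx, C_yy). Second derivatives: C_xx(2)=-8, C_xx(3)=4, C_xx(4)=-8; C_yy(-3)=72, C_yy(-2)=-60, C_yy(3)=360.
Local maxima occur where both diagonal entries negative: (2, -2), (4, -2). Count: 2.

2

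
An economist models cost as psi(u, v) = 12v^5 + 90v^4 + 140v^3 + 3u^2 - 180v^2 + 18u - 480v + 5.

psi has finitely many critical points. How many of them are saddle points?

psi separates as a function of u plus a function of v, so ∇psi=0 decouples.
∂psi/∂u = 6(u + 3) = 0 at u ∈ {-3}; ∂psi/∂v = 60(v - 1)(v + 1)(v + 2)(v + 4) = 0 at v ∈ {-4, -2, -1, 1}.
The Hessian is diagonal: diag(psi_uu, psi_vv). Second derivatives: psi_uu(-3)=6; psi_vv(-4)=-1800, psi_vv(-2)=360, psi_vv(-1)=-360, psi_vv(1)=1800.
Saddle points occur where the two diagonal entries have opposite signs: (-3, -4), (-3, -1). Count: 2.

2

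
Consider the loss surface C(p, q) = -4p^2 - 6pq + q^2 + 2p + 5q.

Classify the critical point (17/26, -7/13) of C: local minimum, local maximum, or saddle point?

The Hessian of C is constant: H = [[-8, -6], [-6, 2]].
det(H) = (-8)·2 − (-6)² = -52.
Since det(H) < 0, H is indefinite and the critical point is a saddle point.

saddle point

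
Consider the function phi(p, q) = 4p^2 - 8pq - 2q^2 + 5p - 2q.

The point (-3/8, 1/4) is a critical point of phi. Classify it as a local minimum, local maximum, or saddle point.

The Hessian of phi is constant: H = [[8, -8], [-8, -4]].
det(H) = 8·(-4) − (-8)² = -96.
Since det(H) < 0, H is indefinite and the critical point is a saddle point.

saddle point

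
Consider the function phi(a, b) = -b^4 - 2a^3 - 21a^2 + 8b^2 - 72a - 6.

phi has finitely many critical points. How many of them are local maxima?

phi separates as a function of a plus a function of b, so ∇phi=0 decouples.
∂phi/∂a = -6(a + 3)(a + 4) = 0 at a ∈ {-4, -3}; ∂phi/∂b = -4b(b - 2)(b + 2) = 0 at b ∈ {-2, 0, 2}.
The Hessian is diagonal: diag(phi_aa, phi_bb). Second derivatives: phi_aa(-4)=6, phi_aa(-3)=-6; phi_bb(-2)=-32, phi_bb(0)=16, phi_bb(2)=-32.
Local maxima occur where both diagonal entries negative: (-3, -2), (-3, 2). Count: 2.

2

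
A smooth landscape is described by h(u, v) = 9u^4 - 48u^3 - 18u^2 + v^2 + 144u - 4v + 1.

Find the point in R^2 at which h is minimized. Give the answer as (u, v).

(4, 2)

h(u,v) separates as P(u) + Q(v) + 1, so its minimum is min P + min Q + 1.
P'(u) = 36(u - 4)(u - 1)(u + 1) vanishes at u ∈ {-1, 1, 4}; Q'(v) = 2v - 4 vanishes at v ∈ {2}.
Local minima of P (where P''>0): P(-1)=-105, P(4)=-480. Local minima of Q: Q(2)=-4.
So the global minimum of h is P(4) + Q(2) + 1 = -480 − 4 + 1 = -483, attained at (4, 2).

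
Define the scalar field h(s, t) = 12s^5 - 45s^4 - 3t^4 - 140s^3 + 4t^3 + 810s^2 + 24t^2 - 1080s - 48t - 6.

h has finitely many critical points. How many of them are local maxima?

h separates as a function of s plus a function of t, so ∇h=0 decouples.
∂h/∂s = 60(s - 3)(s - 2)(s - 1)(s + 3) = 0 at s ∈ {-3, 1, 2, 3}; ∂h/∂t = -12(t - 2)(t - 1)(t + 2) = 0 at t ∈ {-2, 1, 2}.
The Hessian is diagonal: diag(h_ss, h_tt). Second derivatives: h_ss(-3)=-7200, h_ss(1)=480, h_ss(2)=-300, h_ss(3)=720; h_tt(-2)=-144, h_tt(1)=36, h_tt(2)=-48.
Local maxima occur where both diagonal entries negative: (-3, -2), (-3, 2), (2, -2), (2, 2). Count: 4.

4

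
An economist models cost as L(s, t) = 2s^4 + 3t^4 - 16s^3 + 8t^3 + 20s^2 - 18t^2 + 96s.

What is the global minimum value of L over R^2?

L(s,t) separates as P(s) + Q(t), so its minimum is min P + min Q.
P'(s) = 8(s - 4)(s - 3)(s + 1) vanishes at s ∈ {-1, 3, 4}; Q'(t) = 12t(t - 1)(t + 3) vanishes at t ∈ {-3, 0, 1}.
Local minima of P (where P''>0): P(-1)=-58, P(4)=192. Local minima of Q: Q(-3)=-135, Q(1)=-7.
So the global minimum of L is P(-1) + Q(-3) = -58 − 135 = -193, attained at (-1, -3).

-193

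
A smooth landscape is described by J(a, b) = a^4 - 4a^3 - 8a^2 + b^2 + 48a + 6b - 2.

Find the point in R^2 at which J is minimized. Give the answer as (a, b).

(-2, -3)

J(a,b) separates as P(a) + Q(b) − 2, so its minimum is min P + min Q − 2.
P'(a) = 4(a - 3)(a - 2)(a + 2) vanishes at a ∈ {-2, 2, 3}; Q'(b) = 2b + 6 vanishes at b ∈ {-3}.
Local minima of P (where P''>0): P(-2)=-80, P(3)=45. Local minima of Q: Q(-3)=-9.
So the global minimum of J is P(-2) + Q(-3) − 2 = -80 − 9 − 2 = -91, attained at (-2, -3).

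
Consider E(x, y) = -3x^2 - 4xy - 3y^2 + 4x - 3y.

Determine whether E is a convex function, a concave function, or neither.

E is quadratic, so its Hessian is the constant matrix H = [[-6, -4], [-4, -6]].
det(H) = 20, tr(H) = -12.
det(H) > 0 and tr(H) < 0, so H is negative definite everywhere: concave.

concave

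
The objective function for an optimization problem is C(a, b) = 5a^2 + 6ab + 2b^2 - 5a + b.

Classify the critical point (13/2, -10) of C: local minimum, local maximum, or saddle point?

The Hessian of C is constant: H = [[10, 6], [6, 4]].
det(H) = 10·4 − 6² = 4.
det(H) > 0 and tr(H) = 14 > 0, so H is positive definite and the point is a local minimum.

local minimum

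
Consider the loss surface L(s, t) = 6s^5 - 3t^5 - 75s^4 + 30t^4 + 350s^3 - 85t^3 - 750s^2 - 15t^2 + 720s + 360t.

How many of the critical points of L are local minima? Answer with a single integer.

L separates as a function of s plus a function of t, so ∇L=0 decouples.
∂L/∂s = 30(s - 4)(s - 3)(s - 2)(s - 1) = 0 at s ∈ {1, 2, 3, 4}; ∂L/∂t = -15(t - 4)(t - 3)(t - 2)(t + 1) = 0 at t ∈ {-1, 2, 3, 4}.
The Hessian is diagonal: diag(L_ss, L_tt). Second derivatives: L_ss(1)=-180, L_ss(2)=60, L_ss(3)=-60, L_ss(4)=180; L_tt(-1)=900, L_tt(2)=-90, L_tt(3)=60, L_tt(4)=-150.
Local minima occur where both diagonal entries positive: (2, -1), (2, 3), (4, -1), (4, 3). Count: 4.

4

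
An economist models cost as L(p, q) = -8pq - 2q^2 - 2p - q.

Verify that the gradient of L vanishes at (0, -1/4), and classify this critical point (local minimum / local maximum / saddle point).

∇L = (-8q - 2, -8p - 4q - 1); substituting (0, -1/4) gives ∇L = (0, 0), so (0, -1/4) is indeed a critical point.
The Hessian of L is constant: H = [[0, -8], [-8, -4]].
det(H) = 0·(-4) − (-8)² = -64.
Since det(H) < 0, H is indefinite and the critical point is a saddle point.

saddle point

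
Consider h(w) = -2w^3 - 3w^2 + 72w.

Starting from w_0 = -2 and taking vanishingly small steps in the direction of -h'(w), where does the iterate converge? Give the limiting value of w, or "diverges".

-4

h'(w) = -6(w - 3)(w + 4), so h'(-2) = 60.
Gradient descent moves in the -h' direction, i.e. w is decreasing.
The nearest critical point in that direction is w = -4, where h'' = 42 > 0 (a local minimum). The iterate converges there.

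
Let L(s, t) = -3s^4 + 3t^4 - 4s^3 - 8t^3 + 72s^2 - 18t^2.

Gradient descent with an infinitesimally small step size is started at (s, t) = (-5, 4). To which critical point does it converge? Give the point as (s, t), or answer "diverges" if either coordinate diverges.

diverges

L is separable, so gradient descent decouples: s follows -∂L/∂s, t follows -∂L/∂t.
∂L/∂s = -12s(s - 3)(s + 4); at s=-5 this is 480, so s decreases.
∂L/∂t = 12t(t - 3)(t + 1); at t=4 this is 240, so t decreases.
The s-coordinate has no critical point in that direction and runs off to infinity.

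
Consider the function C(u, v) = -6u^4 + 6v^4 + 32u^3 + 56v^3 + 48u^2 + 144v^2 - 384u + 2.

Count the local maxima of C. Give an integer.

C separates as a function of u plus a function of v, so ∇C=0 decouples.
∂C/∂u = -24(u - 4)(u - 2)(u + 2) = 0 at u ∈ {-2, 2, 4}; ∂C/∂v = 24v(v + 3)(v + 4) = 0 at v ∈ {-4, -3, 0}.
The Hessian is diagonal: diag(C_uu, C_vv). Second derivatives: C_uu(-2)=-576, C_uu(2)=192, C_uu(4)=-288; C_vv(-4)=96, C_vv(-3)=-72, C_vv(0)=288.
Local maxima occur where both diagonal entries negative: (-2, -3), (4, -3). Count: 2.

2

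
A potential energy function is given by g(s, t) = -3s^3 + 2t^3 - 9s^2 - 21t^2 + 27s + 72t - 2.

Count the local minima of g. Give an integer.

1

g separates as a function of s plus a function of t, so ∇g=0 decouples.
∂g/∂s = -9(s - 1)(s + 3) = 0 at s ∈ {-3, 1}; ∂g/∂t = 6(t - 4)(t - 3) = 0 at t ∈ {3, 4}.
The Hessian is diagonal: diag(g_ss, g_tt). Second derivatives: g_ss(-3)=36, g_ss(1)=-36; g_tt(3)=-6, g_tt(4)=6.
Local minima occur where both diagonal entries positive: (-3, 4). Count: 1.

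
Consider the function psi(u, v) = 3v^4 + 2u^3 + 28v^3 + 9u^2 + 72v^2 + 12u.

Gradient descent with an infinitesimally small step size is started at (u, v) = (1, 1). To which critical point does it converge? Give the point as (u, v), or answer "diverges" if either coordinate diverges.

psi is separable, so gradient descent decouples: u follows -∂psi/∂u, v follows -∂psi/∂v.
∂psi/∂u = 6(u + 1)(u + 2); at u=1 this is 36, so u decreases.
∂psi/∂v = 12v(v + 3)(v + 4); at v=1 this is 240, so v decreases.
u converges to its nearest critical value -1 (a local min of the u-part); v converges to 0. The iterate converges to (-1, 0).

(-1, 0)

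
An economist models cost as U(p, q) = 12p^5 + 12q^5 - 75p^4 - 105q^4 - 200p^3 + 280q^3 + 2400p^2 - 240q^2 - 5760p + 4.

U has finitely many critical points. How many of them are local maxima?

U separates as a function of p plus a function of q, so ∇U=0 decouples.
∂U/∂p = 60(p - 4)(p - 3)(p - 2)(p + 4) = 0 at p ∈ {-4, 2, 3, 4}; ∂U/∂q = 60q(q - 4)(q - 2)(q - 1) = 0 at q ∈ {0, 1, 2, 4}.
The Hessian is diagonal: diag(U_pp, U_qq). Second derivatives: U_pp(-4)=-20160, U_pp(2)=720, U_pp(3)=-420, U_pp(4)=960; U_qq(0)=-480, U_qq(1)=180, U_qq(2)=-240, U_qq(4)=1440.
Local maxima occur where both diagonal entries negative: (-4, 0), (-4, 2), (3, 0), (3, 2). Count: 4.

4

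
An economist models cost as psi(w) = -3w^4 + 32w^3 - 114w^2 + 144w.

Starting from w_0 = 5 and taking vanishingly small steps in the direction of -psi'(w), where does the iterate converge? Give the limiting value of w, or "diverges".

diverges

psi'(w) = -12(w - 4)(w - 3)(w - 1), so psi'(5) = -96.
Gradient descent moves in the -psi' direction, i.e. w is increasing.
There is no critical point above w=5, and psi' keeps the same sign, so the iterate runs off to +∞.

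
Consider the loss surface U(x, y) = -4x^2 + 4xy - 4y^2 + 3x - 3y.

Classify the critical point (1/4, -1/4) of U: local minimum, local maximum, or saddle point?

The Hessian of U is constant: H = [[-8, 4], [4, -8]].
det(H) = (-8)·(-8) − 4² = 48.
det(H) > 0 and tr(H) = -16 < 0, so H is negative definite and the point is a local maximum.

local maximum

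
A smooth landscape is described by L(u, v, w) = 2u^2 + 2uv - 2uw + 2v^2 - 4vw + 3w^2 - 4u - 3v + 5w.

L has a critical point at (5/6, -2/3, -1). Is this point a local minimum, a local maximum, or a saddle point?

local minimum

The Hessian is constant: H = [[4, 2, -2], [2, 4, -4], [-2, -4, 6]].
Leading principal minors: Δ₁ = 4, Δ₂ = 12, Δ₃ = 24.
All leading minors are positive, so H is positive definite: a local minimum.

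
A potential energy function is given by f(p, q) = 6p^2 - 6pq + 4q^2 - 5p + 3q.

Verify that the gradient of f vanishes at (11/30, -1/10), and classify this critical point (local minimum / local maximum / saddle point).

local minimum

∇f = (12p - 6q - 5, -6p + 8q + 3); substituting (11/30, -1/10) gives ∇f = (0, 0), so (11/30, -1/10) is indeed a critical point.
The Hessian of f is constant: H = [[12, -6], [-6, 8]].
det(H) = 12·8 − (-6)² = 60.
det(H) > 0 and tr(H) = 20 > 0, so H is positive definite and the point is a local minimum.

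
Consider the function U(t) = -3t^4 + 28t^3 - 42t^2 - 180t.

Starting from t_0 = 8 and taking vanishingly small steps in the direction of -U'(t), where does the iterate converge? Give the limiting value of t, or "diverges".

diverges

U'(t) = -12(t - 5)(t - 3)(t + 1), so U'(8) = -1620.
Gradient descent moves in the -U' direction, i.e. t is increasing.
There is no critical point above t=8, and U' keeps the same sign, so the iterate runs off to +∞.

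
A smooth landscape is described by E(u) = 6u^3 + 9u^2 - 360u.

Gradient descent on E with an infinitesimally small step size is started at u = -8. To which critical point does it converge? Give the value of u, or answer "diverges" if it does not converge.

diverges

E'(u) = 18(u - 4)(u + 5), so E'(-8) = 648.
Gradient descent moves in the -E' direction, i.e. u is decreasing.
There is no critical point below u=-8, and E' keeps the same sign, so the iterate runs off to −∞.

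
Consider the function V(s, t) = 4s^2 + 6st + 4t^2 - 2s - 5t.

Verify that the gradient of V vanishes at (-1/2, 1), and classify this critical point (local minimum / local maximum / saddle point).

∇V = (8s + 6t - 2, 6s + 8t - 5); substituting (-1/2, 1) gives ∇V = (0, 0), so (-1/2, 1) is indeed a critical point.
The Hessian of V is constant: H = [[8, 6], [6, 8]].
det(H) = 8·8 − 6² = 28.
det(H) > 0 and tr(H) = 16 > 0, so H is positive definite and the point is a local minimum.

local minimum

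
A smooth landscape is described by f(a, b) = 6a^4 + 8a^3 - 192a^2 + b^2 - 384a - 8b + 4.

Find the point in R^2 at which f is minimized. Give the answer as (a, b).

f(a,b) separates as P(a) + Q(b) + 4, so its minimum is min P + min Q + 4.
P'(a) = 24(a - 4)(a + 1)(a + 4) vanishes at a ∈ {-4, -1, 4}; Q'(b) = 2b - 8 vanishes at b ∈ {4}.
Local minima of P (where P''>0): P(-4)=-512, P(4)=-2560. Local minima of Q: Q(4)=-16.
So the global minimum of f is P(4) + Q(4) + 4 = -2560 − 16 + 4 = -2572, attained at (4, 4).

(4, 4)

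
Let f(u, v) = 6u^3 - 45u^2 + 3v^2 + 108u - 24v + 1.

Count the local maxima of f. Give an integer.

0

f separates as a function of u plus a function of v, so ∇f=0 decouples.
∂f/∂u = 18(u - 3)(u - 2) = 0 at u ∈ {2, 3}; ∂f/∂v = 6(v - 4) = 0 at v ∈ {4}.
The Hessian is diagonal: diag(f_uu, f_vv). Second derivatives: f_uu(2)=-18, f_uu(3)=18; f_vv(4)=6.
Local maxima occur where both diagonal entries negative: none. Count: 0.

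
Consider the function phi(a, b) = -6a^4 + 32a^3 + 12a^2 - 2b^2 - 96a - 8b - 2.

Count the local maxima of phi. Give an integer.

2

phi separates as a function of a plus a function of b, so ∇phi=0 decouples.
∂phi/∂a = -24(a - 4)(a - 1)(a + 1) = 0 at a ∈ {-1, 1, 4}; ∂phi/∂b = -4(b + 2) = 0 at b ∈ {-2}.
The Hessian is diagonal: diag(phi_aa, phi_bb). Second derivatives: phi_aa(-1)=-240, phi_aa(1)=144, phi_aa(4)=-360; phi_bb(-2)=-4.
Local maxima occur where both diagonal entries negative: (-1, -2), (4, -2). Count: 2.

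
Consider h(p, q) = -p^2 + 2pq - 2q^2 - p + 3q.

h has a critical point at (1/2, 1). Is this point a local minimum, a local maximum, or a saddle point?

local maximum

The Hessian of h is constant: H = [[-2, 2], [2, -4]].
det(H) = (-2)·(-4) − 2² = 4.
det(H) > 0 and tr(H) = -6 < 0, so H is negative definite and the point is a local maximum.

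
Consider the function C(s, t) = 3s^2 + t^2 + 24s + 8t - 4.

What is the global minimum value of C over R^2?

-68

C(s,t) separates as P(s) + Q(t) − 4, so its minimum is min P + min Q − 4.
P'(s) = 6s + 24 vanishes at s ∈ {-4}; Q'(t) = 2(t + 4) vanishes at t ∈ {-4}.
Local minima of P (where P''>0): P(-4)=-48. Local minima of Q: Q(-4)=-16.
So the global minimum of C is P(-4) + Q(-4) − 4 = -48 − 16 − 4 = -68, attained at (-4, -4).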